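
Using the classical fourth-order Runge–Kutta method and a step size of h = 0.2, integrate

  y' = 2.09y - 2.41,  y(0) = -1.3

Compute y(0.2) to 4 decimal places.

-2.5727

RK4: k1 = f(s_n, y_n); k2 = f(s_n + h/2, y_n + (h/2)·k1); k3 = f(s_n + h/2, y_n + (h/2)·k2); k4 = f(s_n + h, y_n + h·k3); y_{n+1} = y_n + (h/6)·(k1 + 2k2 + 2k3 + k4).
s=0.000000, y=-1.300000:
  k1 = f(0.000000, -1.300000) = -5.127000
  k2 = f(0.100000, -1.812700) = -6.198543
  k3 = f(0.100000, -1.919854) = -6.422495
  k4 = f(0.200000, -2.584499) = -7.811603
  y ← -1.300000 + (0.2/6)·(k1 + 2k2 + 2k3 + k4) = -2.572689
y(0.2) ≈ -2.5727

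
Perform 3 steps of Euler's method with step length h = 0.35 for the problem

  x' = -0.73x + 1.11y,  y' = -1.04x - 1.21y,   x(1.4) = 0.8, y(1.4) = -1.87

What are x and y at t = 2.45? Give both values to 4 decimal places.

Euler on (x,y): x_{n+1} = x_n + h·x', y_{n+1} = y_n + h·y'.
1.400000: (0.800000, -1.870000); f=(-2.659700, 1.430700) → (-0.130895, -1.369255)
1.750000: (-0.130895, -1.369255); f=(-1.424320, 1.792929) → (-0.629407, -0.741730)
2.100000: (-0.629407, -0.741730); f=(-0.363853, 1.552076) → (-0.756755, -0.198503)
(x(2.45), y(2.45)) ≈ (-0.7568, -0.1985)

-0.7568, -0.1985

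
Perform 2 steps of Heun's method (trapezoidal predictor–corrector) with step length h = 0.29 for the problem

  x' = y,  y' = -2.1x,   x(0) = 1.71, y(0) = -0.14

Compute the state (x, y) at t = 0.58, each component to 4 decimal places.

Heun on (x,y): k1 = f(t_n, state_n); k2 = f(t_n + h, state_n + h·k1); state_{n+1} = state_n + (h/2)·(k1 + k2).
0.000000: (1.710000, -0.140000)
  k1 = (-0.140000, -3.591000)
  predictor → (1.669400, -1.181390)
  k2 = (-1.181390, -3.505740)
  → (1.518398, -1.169027)
0.290000: (1.518398, -1.169027)
  k1 = (-1.169027, -3.188637)
  predictor → (1.179381, -2.093732)
  k2 = (-2.093732, -2.476699)
  → (1.045298, -1.990501)
(x(0.58), y(0.58)) ≈ (1.0453, -1.9905)

1.0453, -1.9905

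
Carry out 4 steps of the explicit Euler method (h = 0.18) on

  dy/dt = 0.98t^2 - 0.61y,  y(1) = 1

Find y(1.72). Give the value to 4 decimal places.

Euler: y_{n+1} = y_n + h·f(t_n, y_n).
t=1.000000, y=1.000000: f=0.370000 → y ← 1.000000 + 0.18·0.370000 = 1.066600
t=1.180000, y=1.066600: f=0.713926 → y ← 1.066600 + 0.18·0.713926 = 1.195107
t=1.360000, y=1.195107: f=1.083593 → y ← 1.195107 + 0.18·1.083593 = 1.390153
t=1.540000, y=1.390153: f=1.476174 → y ← 1.390153 + 0.18·1.476174 = 1.655865
y(1.72) ≈ 1.6559

1.6559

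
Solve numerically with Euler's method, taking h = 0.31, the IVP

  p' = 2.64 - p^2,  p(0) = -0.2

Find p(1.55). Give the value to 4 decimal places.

1.6248

Euler: p_{n+1} = p_n + h·f(t_n, p_n).
t=0.000000, p=-0.200000: f=2.600000 → p ← -0.200000 + 0.31·2.600000 = 0.606000
t=0.310000, p=0.606000: f=2.272764 → p ← 0.606000 + 0.31·2.272764 = 1.310557
t=0.620000, p=1.310557: f=0.922441 → p ← 1.310557 + 0.31·0.922441 = 1.596513
t=0.930000, p=1.596513: f=0.091145 → p ← 1.596513 + 0.31·0.091145 = 1.624768
t=1.240000, p=1.624768: f=0.000128 → p ← 1.624768 + 0.31·0.000128 = 1.624808
p(1.55) ≈ 1.6248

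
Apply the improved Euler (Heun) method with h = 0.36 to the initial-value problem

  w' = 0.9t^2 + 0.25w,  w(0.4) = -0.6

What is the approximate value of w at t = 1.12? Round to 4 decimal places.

-0.2797

Heun: k1 = f(t_n, w_n); k2 = f(t_n + h, w_n + h·k1); w_{n+1} = w_n + (h/2)·(k1 + k2).
t=0.400000, w=-0.600000:
  k1 = f(0.400000, -0.600000) = -0.006000
  k2 = f(0.760000, -0.602160) = 0.369300
  w ← -0.600000 + (0.36/2)·(-0.006000 + 0.369300) = -0.534606
t=0.760000, w=-0.534606:
  k1 = f(0.760000, -0.534606) = 0.386189
  k2 = f(1.120000, -0.395578) = 1.030065
  w ← -0.534606 + (0.36/2)·(0.386189 + 1.030065) = -0.279680
w(1.12) ≈ -0.2797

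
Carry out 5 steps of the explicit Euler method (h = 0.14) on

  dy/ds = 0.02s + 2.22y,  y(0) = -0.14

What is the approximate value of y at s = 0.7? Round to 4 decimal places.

Euler: y_{n+1} = y_n + h·f(s_n, y_n).
s=0.000000, y=-0.140000: f=-0.310800 → y ← -0.140000 + 0.14·(-0.310800) = -0.183512
s=0.140000, y=-0.183512: f=-0.404597 → y ← -0.183512 + 0.14·(-0.404597) = -0.240156
s=0.280000, y=-0.240156: f=-0.527545 → y ← -0.240156 + 0.14·(-0.527545) = -0.314012
s=0.420000, y=-0.314012: f=-0.688706 → y ← -0.314012 + 0.14·(-0.688706) = -0.410431
s=0.560000, y=-0.410431: f=-0.899956 → y ← -0.410431 + 0.14·(-0.899956) = -0.536425
y(0.7) ≈ -0.5364

-0.5364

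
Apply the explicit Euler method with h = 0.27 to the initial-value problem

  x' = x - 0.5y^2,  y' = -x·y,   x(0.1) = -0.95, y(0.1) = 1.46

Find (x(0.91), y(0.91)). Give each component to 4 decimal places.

-3.8820, 4.2096

Euler on (x,y): x_{n+1} = x_n + h·x', y_{n+1} = y_n + h·y'.
0.100000: (-0.950000, 1.460000); f=(-2.015800, 1.387000) → (-1.494266, 1.834490)
0.370000: (-1.494266, 1.834490); f=(-3.176943, 2.741216) → (-2.352041, 2.574618)
0.640000: (-2.352041, 2.574618); f=(-5.666370, 6.055607) → (-3.881961, 4.209632)
(x(0.91), y(0.91)) ≈ (-3.8820, 4.2096)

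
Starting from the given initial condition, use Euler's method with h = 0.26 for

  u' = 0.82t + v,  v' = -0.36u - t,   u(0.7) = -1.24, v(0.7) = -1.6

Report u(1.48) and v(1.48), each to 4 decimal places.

-1.9365, -1.9293

Euler on (u,v): u_{n+1} = u_n + h·u', v_{n+1} = v_n + h·v'.
0.700000: (-1.240000, -1.600000); f=(-1.026000, -0.253600) → (-1.506760, -1.665936)
0.960000: (-1.506760, -1.665936); f=(-0.878736, -0.417566) → (-1.735231, -1.774503)
1.220000: (-1.735231, -1.774503); f=(-0.774103, -0.595317) → (-1.936498, -1.929286)
(u(1.48), v(1.48)) ≈ (-1.9365, -1.9293)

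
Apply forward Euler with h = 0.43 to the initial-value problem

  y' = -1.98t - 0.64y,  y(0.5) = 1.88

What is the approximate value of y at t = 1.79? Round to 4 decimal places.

Euler: y_{n+1} = y_n + h·f(t_n, y_n).
t=0.500000, y=1.880000: f=-2.193200 → y ← 1.880000 + 0.43·(-2.193200) = 0.936924
t=0.930000, y=0.936924: f=-2.441031 → y ← 0.936924 + 0.43·(-2.441031) = -0.112719
t=1.360000, y=-0.112719: f=-2.620660 → y ← -0.112719 + 0.43·(-2.620660) = -1.239603
y(1.79) ≈ -1.2396

-1.2396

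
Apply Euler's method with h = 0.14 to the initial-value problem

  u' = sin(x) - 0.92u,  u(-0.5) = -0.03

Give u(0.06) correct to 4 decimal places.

Euler: u_{n+1} = u_n + h·f(x_n, u_n).
x=-0.500000, u=-0.030000: f=-0.451826 → u ← -0.030000 + 0.14·(-0.451826) = -0.093256
x=-0.360000, u=-0.093256: f=-0.266479 → u ← -0.093256 + 0.14·(-0.266479) = -0.130563
x=-0.220000, u=-0.130563: f=-0.098112 → u ← -0.130563 + 0.14·(-0.098112) = -0.144298
x=-0.080000, u=-0.144298: f=0.052840 → u ← -0.144298 + 0.14·0.052840 = -0.136901
u(0.06) ≈ -0.1369

-0.1369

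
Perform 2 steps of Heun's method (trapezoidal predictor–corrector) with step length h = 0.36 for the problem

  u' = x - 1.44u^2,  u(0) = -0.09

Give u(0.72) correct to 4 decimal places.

0.1620

Heun: k1 = f(x_n, u_n); k2 = f(x_n + h, u_n + h·k1); u_{n+1} = u_n + (h/2)·(k1 + k2).
x=0.000000, u=-0.090000:
  k1 = f(0.000000, -0.090000) = -0.011664
  k2 = f(0.360000, -0.094199) = 0.347222
  u ← -0.090000 + (0.36/2)·(-0.011664 + 0.347222) = -0.029600
x=0.360000, u=-0.029600:
  k1 = f(0.360000, -0.029600) = 0.358738
  k2 = f(0.720000, 0.099546) = 0.705730
  u ← -0.029600 + (0.36/2)·(0.358738 + 0.705730) = 0.162005
u(0.72) ≈ 0.1620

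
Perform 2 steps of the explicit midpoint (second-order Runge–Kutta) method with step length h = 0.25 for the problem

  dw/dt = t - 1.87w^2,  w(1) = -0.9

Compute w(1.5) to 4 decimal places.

Midpoint: k1 = f(t_n, w_n); k2 = f(t_n + h/2, w_n + (h/2)·k1); w_{n+1} = w_n + h·k2.
t=1.000000, w=-0.900000:
  k1 = f(1.000000, -0.900000) = -0.514700
  k2 = f(1.125000, -0.964338) = -0.614001
  w ← -0.900000 + 0.25·(-0.614001) = -1.053500
t=1.250000, w=-1.053500:
  k1 = f(1.250000, -1.053500) = -0.825443
  k2 = f(1.375000, -1.156681) = -1.126891
  w ← -1.053500 + 0.25·(-1.126891) = -1.335223
w(1.5) ≈ -1.3352

-1.3352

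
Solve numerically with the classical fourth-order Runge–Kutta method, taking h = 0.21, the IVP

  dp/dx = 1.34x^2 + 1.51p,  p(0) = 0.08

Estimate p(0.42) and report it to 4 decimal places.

RK4: k1 = f(x_n, p_n); k2 = f(x_n + h/2, p_n + (h/2)·k1); k3 = f(x_n + h/2, p_n + (h/2)·k2); k4 = f(x_n + h, p_n + h·k3); p_{n+1} = p_n + (h/6)·(k1 + 2k2 + 2k3 + k4).
x=0.000000, p=0.080000:
  k1 = f(0.000000, 0.080000) = 0.120800
  k2 = f(0.105000, 0.092684) = 0.154726
  k3 = f(0.105000, 0.096246) = 0.160105
  k4 = f(0.210000, 0.113622) = 0.230663
  p ← 0.080000 + (0.21/6)·(k1 + 2k2 + 2k3 + k4) = 0.114339
x=0.210000, p=0.114339:
  k1 = f(0.210000, 0.114339) = 0.231747
  k2 = f(0.315000, 0.138673) = 0.342357
  k3 = f(0.315000, 0.150287) = 0.359895
  k4 = f(0.420000, 0.189917) = 0.523151
  p ← 0.114339 + (0.21/6)·(k1 + 2k2 + 2k3 + k4) = 0.189919
p(0.42) ≈ 0.1899

0.1899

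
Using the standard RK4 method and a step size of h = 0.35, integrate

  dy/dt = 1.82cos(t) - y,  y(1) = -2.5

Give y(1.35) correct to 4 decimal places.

-1.5608

RK4: k1 = f(t_n, y_n); k2 = f(t_n + h/2, y_n + (h/2)·k1); k3 = f(t_n + h/2, y_n + (h/2)·k2); k4 = f(t_n + h, y_n + h·k3); y_{n+1} = y_n + (h/6)·(k1 + 2k2 + 2k3 + k4).
t=1.000000, y=-2.500000:
  k1 = f(1.000000, -2.500000) = 3.483350
  k2 = f(1.175000, -1.890414) = 2.592102
  k3 = f(1.175000, -2.046382) = 2.748071
  k4 = f(1.350000, -1.538175) = 1.936767
  y ← -2.500000 + (0.35/6)·(k1 + 2k2 + 2k3 + k4) = -1.560806
y(1.35) ≈ -1.5608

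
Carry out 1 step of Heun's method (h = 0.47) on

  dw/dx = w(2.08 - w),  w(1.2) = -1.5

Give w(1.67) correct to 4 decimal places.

Heun: k1 = f(x_n, w_n); k2 = f(x_n + h, w_n + h·k1); w_{n+1} = w_n + (h/2)·(k1 + k2).
x=1.200000, w=-1.500000:
  k1 = f(1.200000, -1.500000) = -5.370000
  k2 = f(1.670000, -4.023900) = -24.561483
  w ← -1.500000 + (0.47/2)·(-5.370000 + (-24.561483)) = -8.533899
w(1.67) ≈ -8.5339

-8.5339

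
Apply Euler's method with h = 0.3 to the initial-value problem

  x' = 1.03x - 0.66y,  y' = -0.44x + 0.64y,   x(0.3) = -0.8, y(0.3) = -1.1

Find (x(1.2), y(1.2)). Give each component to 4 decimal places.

Euler on (x,y): x_{n+1} = x_n + h·x', y_{n+1} = y_n + h·y'.
0.300000: (-0.800000, -1.100000); f=(-0.098000, -0.352000) → (-0.829400, -1.205600)
0.600000: (-0.829400, -1.205600); f=(-0.058586, -0.406648) → (-0.846976, -1.327594)
0.900000: (-0.846976, -1.327594); f=(0.003827, -0.476991) → (-0.845828, -1.470692)
(x(1.2), y(1.2)) ≈ (-0.8458, -1.4707)

-0.8458, -1.4707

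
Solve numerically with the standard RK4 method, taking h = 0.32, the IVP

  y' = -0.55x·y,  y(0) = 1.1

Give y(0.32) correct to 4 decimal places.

RK4: k1 = f(x_n, y_n); k2 = f(x_n + h/2, y_n + (h/2)·k1); k3 = f(x_n + h/2, y_n + (h/2)·k2); k4 = f(x_n + h, y_n + h·k3); y_{n+1} = y_n + (h/6)·(k1 + 2k2 + 2k3 + k4).
x=0.000000, y=1.100000:
  k1 = f(0.000000, 1.100000) = 0.000000
  k2 = f(0.160000, 1.100000) = -0.096800
  k3 = f(0.160000, 1.084512) = -0.095437
  k4 = f(0.320000, 1.069460) = -0.188225
  y ← 1.100000 + (0.32/6)·(k1 + 2k2 + 2k3 + k4) = 1.069456
y(0.32) ≈ 1.0695

1.0695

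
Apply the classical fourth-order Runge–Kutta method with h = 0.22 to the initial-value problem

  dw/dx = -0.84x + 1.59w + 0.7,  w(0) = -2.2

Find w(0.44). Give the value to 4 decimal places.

-4.0864

RK4: k1 = f(x_n, w_n); k2 = f(x_n + h/2, w_n + (h/2)·k1); k3 = f(x_n + h/2, w_n + (h/2)·k2); k4 = f(x_n + h, w_n + h·k3); w_{n+1} = w_n + (h/6)·(k1 + 2k2 + 2k3 + k4).
x=0.000000, w=-2.200000:
  k1 = f(0.000000, -2.200000) = -2.798000
  k2 = f(0.110000, -2.507780) = -3.379770
  k3 = f(0.110000, -2.571775) = -3.481522
  k4 = f(0.220000, -2.965935) = -4.200636
  w ← -2.200000 + (0.22/6)·(k1 + 2k2 + 2k3 + k4) = -2.959778
x=0.220000, w=-2.959778:
  k1 = f(0.220000, -2.959778) = -4.190847
  k2 = f(0.330000, -3.420771) = -5.016226
  k3 = f(0.330000, -3.511563) = -5.160585
  k4 = f(0.440000, -4.095107) = -6.180820
  w ← -2.959778 + (0.22/6)·(k1 + 2k2 + 2k3 + k4) = -4.086372
w(0.44) ≈ -4.0864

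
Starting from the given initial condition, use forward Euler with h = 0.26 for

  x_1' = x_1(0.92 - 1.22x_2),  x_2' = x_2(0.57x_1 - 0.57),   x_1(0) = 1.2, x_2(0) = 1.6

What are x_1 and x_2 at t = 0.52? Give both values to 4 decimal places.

Euler on (x_1,x_2): x_1_{n+1} = x_1_n + h·x_1', x_2_{n+1} = x_2_n + h·x_2'.
0.000000: (1.200000, 1.600000); f=(-1.238400, 0.182400) → (0.878016, 1.647424)
0.260000: (0.878016, 1.647424); f=(-0.956912, -0.114547) → (0.629219, 1.617642)
(x_1(0.52), x_2(0.52)) ≈ (0.6292, 1.6176)

0.6292, 1.6176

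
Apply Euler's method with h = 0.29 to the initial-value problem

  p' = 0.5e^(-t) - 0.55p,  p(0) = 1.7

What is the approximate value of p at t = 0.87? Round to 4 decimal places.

1.2842

Euler: p_{n+1} = p_n + h·f(t_n, p_n).
t=0.000000, p=1.700000: f=-0.435000 → p ← 1.700000 + 0.29·(-0.435000) = 1.573850
t=0.290000, p=1.573850: f=-0.491486 → p ← 1.573850 + 0.29·(-0.491486) = 1.431319
t=0.580000, p=1.431319: f=-0.507276 → p ← 1.431319 + 0.29·(-0.507276) = 1.284209
p(0.87) ≈ 1.2842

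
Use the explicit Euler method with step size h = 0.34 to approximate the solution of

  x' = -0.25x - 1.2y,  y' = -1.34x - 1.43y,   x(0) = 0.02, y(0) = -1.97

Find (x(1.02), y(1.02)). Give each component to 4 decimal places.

Euler on (x,y): x_{n+1} = x_n + h·x', y_{n+1} = y_n + h·y'.
0.000000: (0.020000, -1.970000); f=(2.359000, 2.790300) → (0.822060, -1.021298)
0.340000: (0.822060, -1.021298); f=(1.020043, 0.358896) → (1.168874, -0.899273)
0.680000: (1.168874, -0.899273); f=(0.786910, -0.280331) → (1.436424, -0.994586)
(x(1.02), y(1.02)) ≈ (1.4364, -0.9946)

1.4364, -0.9946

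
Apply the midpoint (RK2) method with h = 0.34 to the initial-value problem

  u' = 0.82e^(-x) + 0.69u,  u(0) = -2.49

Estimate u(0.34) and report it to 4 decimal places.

Midpoint: k1 = f(x_n, u_n); k2 = f(x_n + h/2, u_n + (h/2)·k1); u_{n+1} = u_n + h·k2.
x=0.000000, u=-2.490000:
  k1 = f(0.000000, -2.490000) = -0.898100
  k2 = f(0.170000, -2.642677) = -1.131642
  u ← -2.490000 + 0.34·(-1.131642) = -2.874758
u(0.34) ≈ -2.8748

-2.8748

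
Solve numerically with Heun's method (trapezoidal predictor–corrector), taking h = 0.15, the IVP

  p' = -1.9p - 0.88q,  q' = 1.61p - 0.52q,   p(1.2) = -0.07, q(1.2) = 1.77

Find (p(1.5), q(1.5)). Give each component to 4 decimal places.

-0.3521, 1.4022

Heun on (p,q): k1 = f(t_n, state_n); k2 = f(t_n + h, state_n + h·k1); state_{n+1} = state_n + (h/2)·(k1 + k2).
1.200000: (-0.070000, 1.770000)
  k1 = (-1.424600, -1.033100)
  predictor → (-0.283690, 1.615035)
  k2 = (-0.882220, -1.296559)
  → (-0.243011, 1.595276)
1.350000: (-0.243011, 1.595276)
  k1 = (-0.942121, -1.220792)
  predictor → (-0.384330, 1.412157)
  k2 = (-0.512472, -1.353092)
  → (-0.352106, 1.402234)
(p(1.5), q(1.5)) ≈ (-0.3521, 1.4022)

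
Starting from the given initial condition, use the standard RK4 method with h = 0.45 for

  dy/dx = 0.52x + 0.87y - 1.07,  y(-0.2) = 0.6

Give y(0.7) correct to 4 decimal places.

RK4: k1 = f(x_n, y_n); k2 = f(x_n + h/2, y_n + (h/2)·k1); k3 = f(x_n + h/2, y_n + (h/2)·k2); k4 = f(x_n + h, y_n + h·k3); y_{n+1} = y_n + (h/6)·(k1 + 2k2 + 2k3 + k4).
x=-0.200000, y=0.600000:
  k1 = f(-0.200000, 0.600000) = -0.652000
  k2 = f(0.025000, 0.453300) = -0.662629
  k3 = f(0.025000, 0.450908) = -0.664710
  k4 = f(0.250000, 0.300881) = -0.678234
  y ← 0.600000 + (0.45/6)·(k1 + 2k2 + 2k3 + k4) = 0.301132
x=0.250000, y=0.301132:
  k1 = f(0.250000, 0.301132) = -0.678015
  k2 = f(0.475000, 0.148578) = -0.693737
  k3 = f(0.475000, 0.145041) = -0.696814
  k4 = f(0.700000, -0.012435) = -0.716818
  y ← 0.301132 + (0.45/6)·(k1 + 2k2 + 2k3 + k4) = -0.012064
y(0.7) ≈ -0.0121

-0.0121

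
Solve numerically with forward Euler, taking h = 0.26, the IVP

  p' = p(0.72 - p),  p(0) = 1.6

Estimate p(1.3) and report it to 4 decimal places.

0.8639

Euler: p_{n+1} = p_n + h·f(x_n, p_n).
x=0.000000, p=1.600000: f=-1.408000 → p ← 1.600000 + 0.26·(-1.408000) = 1.233920
x=0.260000, p=1.233920: f=-0.634136 → p ← 1.233920 + 0.26·(-0.634136) = 1.069045
x=0.520000, p=1.069045: f=-0.373144 → p ← 1.069045 + 0.26·(-0.373144) = 0.972027
x=0.780000, p=0.972027: f=-0.244977 → p ← 0.972027 + 0.26·(-0.244977) = 0.908333
x=1.040000, p=0.908333: f=-0.171069 → p ← 0.908333 + 0.26·(-0.171069) = 0.863855
p(1.3) ≈ 0.8639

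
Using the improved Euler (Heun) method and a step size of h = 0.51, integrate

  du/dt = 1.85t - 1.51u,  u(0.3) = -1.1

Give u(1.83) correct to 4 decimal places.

Heun: k1 = f(t_n, u_n); k2 = f(t_n + h, u_n + h·k1); u_{n+1} = u_n + (h/2)·(k1 + k2).
t=0.300000, u=-1.100000:
  k1 = f(0.300000, -1.100000) = 2.216000
  k2 = f(0.810000, 0.030160) = 1.452958
  u ← -1.100000 + (0.51/2)·(2.216000 + 1.452958) = -0.164416
t=0.810000, u=-0.164416:
  k1 = f(0.810000, -0.164416) = 1.746768
  k2 = f(1.320000, 0.726436) = 1.345082
  u ← -0.164416 + (0.51/2)·(1.746768 + 1.345082) = 0.624006
t=1.320000, u=0.624006:
  k1 = f(1.320000, 0.624006) = 1.499751
  k2 = f(1.830000, 1.388879) = 1.288293
  u ← 0.624006 + (0.51/2)·(1.499751 + 1.288293) = 1.334957
u(1.83) ≈ 1.3350

1.3350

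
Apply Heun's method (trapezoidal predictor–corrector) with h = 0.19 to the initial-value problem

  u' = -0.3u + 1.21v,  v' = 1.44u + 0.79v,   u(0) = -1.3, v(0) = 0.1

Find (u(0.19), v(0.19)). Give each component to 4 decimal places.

-1.2448, -0.2530

Heun on (u,v): k1 = f(t_n, state_n); k2 = f(t_n + h, state_n + h·k1); state_{n+1} = state_n + (h/2)·(k1 + k2).
0.000000: (-1.300000, 0.100000)
  k1 = (0.511000, -1.793000)
  predictor → (-1.202910, -0.240670)
  k2 = (0.069662, -1.922320)
  → (-1.244837, -0.252955)
(u(0.19), v(0.19)) ≈ (-1.2448, -0.2530)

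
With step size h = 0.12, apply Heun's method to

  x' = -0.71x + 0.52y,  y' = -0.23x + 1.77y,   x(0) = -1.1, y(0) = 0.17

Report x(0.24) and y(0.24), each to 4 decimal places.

Heun on (x,y): k1 = f(t_n, state_n); k2 = f(t_n + h, state_n + h·k1); state_{n+1} = state_n + (h/2)·(k1 + k2).
0.000000: (-1.100000, 0.170000)
  k1 = (0.869400, 0.553900)
  predictor → (-0.995672, 0.236468)
  k2 = (0.829890, 0.647553)
  → (-0.998043, 0.242087)
0.120000: (-0.998043, 0.242087)
  k1 = (0.834496, 0.658044)
  predictor → (-0.897903, 0.321052)
  k2 = (0.804458, 0.774781)
  → (-0.899705, 0.328057)
(x(0.24), y(0.24)) ≈ (-0.8997, 0.3281)

-0.8997, 0.3281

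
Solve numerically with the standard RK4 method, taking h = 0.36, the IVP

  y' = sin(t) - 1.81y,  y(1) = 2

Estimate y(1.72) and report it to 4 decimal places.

0.9356

RK4: k1 = f(t_n, y_n); k2 = f(t_n + h/2, y_n + (h/2)·k1); k3 = f(t_n + h/2, y_n + (h/2)·k2); k4 = f(t_n + h, y_n + h·k3); y_{n+1} = y_n + (h/6)·(k1 + 2k2 + 2k3 + k4).
t=1.000000, y=2.000000:
  k1 = f(1.000000, 2.000000) = -2.778529
  k2 = f(1.180000, 1.499865) = -1.790149
  k3 = f(1.180000, 1.677773) = -2.112163
  k4 = f(1.360000, 1.239621) = -1.265850
  y ← 2.000000 + (0.36/6)·(k1 + 2k2 + 2k3 + k4) = 1.289060
t=1.360000, y=1.289060:
  k1 = f(1.360000, 1.289060) = -1.355334
  k2 = f(1.540000, 1.045100) = -0.892105
  k3 = f(1.540000, 1.128481) = -1.043025
  k4 = f(1.720000, 0.913571) = -0.664674
  y ← 1.289060 + (0.36/6)·(k1 + 2k2 + 2k3 + k4) = 0.935644
y(1.72) ≈ 0.9356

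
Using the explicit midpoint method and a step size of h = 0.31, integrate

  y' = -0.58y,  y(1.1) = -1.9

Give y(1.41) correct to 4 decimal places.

-1.5891

Midpoint: k1 = f(s_n, y_n); k2 = f(s_n + h/2, y_n + (h/2)·k1); y_{n+1} = y_n + h·k2.
s=1.100000, y=-1.900000:
  k1 = f(1.100000, -1.900000) = 1.102000
  k2 = f(1.255000, -1.729190) = 1.002930
  y ← -1.900000 + 0.31·1.002930 = -1.589092
y(1.41) ≈ -1.5891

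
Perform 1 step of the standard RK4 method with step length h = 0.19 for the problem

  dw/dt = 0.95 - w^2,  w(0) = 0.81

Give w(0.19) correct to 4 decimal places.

RK4: k1 = f(t_n, w_n); k2 = f(t_n + h/2, w_n + (h/2)·k1); k3 = f(t_n + h/2, w_n + (h/2)·k2); k4 = f(t_n + h, w_n + h·k3); w_{n+1} = w_n + (h/6)·(k1 + 2k2 + 2k3 + k4).
t=0.000000, w=0.810000:
  k1 = f(0.000000, 0.810000) = 0.293900
  k2 = f(0.095000, 0.837921) = 0.247889
  k3 = f(0.095000, 0.833549) = 0.255195
  k4 = f(0.190000, 0.858487) = 0.213000
  w ← 0.810000 + (0.19/6)·(k1 + 2k2 + 2k3 + k4) = 0.857914
w(0.19) ≈ 0.8579

0.8579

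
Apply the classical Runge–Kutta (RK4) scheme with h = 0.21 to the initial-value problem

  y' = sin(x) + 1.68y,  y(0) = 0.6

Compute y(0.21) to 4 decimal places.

0.8786

RK4: k1 = f(x_n, y_n); k2 = f(x_n + h/2, y_n + (h/2)·k1); k3 = f(x_n + h/2, y_n + (h/2)·k2); k4 = f(x_n + h, y_n + h·k3); y_{n+1} = y_n + (h/6)·(k1 + 2k2 + 2k3 + k4).
x=0.000000, y=0.600000:
  k1 = f(0.000000, 0.600000) = 1.008000
  k2 = f(0.105000, 0.705840) = 1.290618
  k3 = f(0.105000, 0.735515) = 1.340472
  k4 = f(0.210000, 0.881499) = 1.689379
  y ← 0.600000 + (0.21/6)·(k1 + 2k2 + 2k3 + k4) = 0.878585
y(0.21) ≈ 0.8786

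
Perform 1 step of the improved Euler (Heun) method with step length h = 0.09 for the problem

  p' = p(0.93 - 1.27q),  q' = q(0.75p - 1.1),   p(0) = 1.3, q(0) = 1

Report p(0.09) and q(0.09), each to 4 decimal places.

1.2616, 0.9875

Heun on (p,q): k1 = f(t_n, state_n); k2 = f(t_n + h, state_n + h·k1); state_{n+1} = state_n + (h/2)·(k1 + k2).
0.000000: (1.300000, 1.000000)
  k1 = (-0.442000, -0.125000)
  predictor → (1.260220, 0.988750)
  k2 = (-0.410469, -0.153093)
  → (1.261639, 0.987486)
(p(0.09), q(0.09)) ≈ (1.2616, 0.9875)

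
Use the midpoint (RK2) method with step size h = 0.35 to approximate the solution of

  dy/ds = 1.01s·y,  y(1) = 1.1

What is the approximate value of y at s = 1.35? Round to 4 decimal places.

Midpoint: k1 = f(s_n, y_n); k2 = f(s_n + h/2, y_n + (h/2)·k1); y_{n+1} = y_n + h·k2.
s=1.000000, y=1.100000:
  k1 = f(1.000000, 1.100000) = 1.111000
  k2 = f(1.175000, 1.294425) = 1.536159
  y ← 1.100000 + 0.35·1.536159 = 1.637656
y(1.35) ≈ 1.6377

1.6377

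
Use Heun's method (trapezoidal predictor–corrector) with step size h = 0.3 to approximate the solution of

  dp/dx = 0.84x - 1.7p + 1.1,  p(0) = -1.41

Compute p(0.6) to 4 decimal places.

Heun: k1 = f(x_n, p_n); k2 = f(x_n + h, p_n + h·k1); p_{n+1} = p_n + (h/2)·(k1 + k2).
x=0.000000, p=-1.410000:
  k1 = f(0.000000, -1.410000) = 3.497000
  k2 = f(0.300000, -0.360900) = 1.965530
  p ← -1.410000 + (0.3/2)·(3.497000 + 1.965530) = -0.590620
x=0.300000, p=-0.590620:
  k1 = f(0.300000, -0.590620) = 2.356055
  k2 = f(0.600000, 0.116196) = 1.406467
  p ← -0.590620 + (0.3/2)·(2.356055 + 1.406467) = -0.026242
p(0.6) ≈ -0.0262

-0.0262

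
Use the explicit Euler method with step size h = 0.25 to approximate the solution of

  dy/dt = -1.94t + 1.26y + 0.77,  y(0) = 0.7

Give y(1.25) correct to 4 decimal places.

Euler: y_{n+1} = y_n + h·f(t_n, y_n).
t=0.000000, y=0.700000: f=1.652000 → y ← 0.700000 + 0.25·1.652000 = 1.113000
t=0.250000, y=1.113000: f=1.687380 → y ← 1.113000 + 0.25·1.687380 = 1.534845
t=0.500000, y=1.534845: f=1.733905 → y ← 1.534845 + 0.25·1.733905 = 1.968321
t=0.750000, y=1.968321: f=1.795085 → y ← 1.968321 + 0.25·1.795085 = 2.417092
t=1.000000, y=2.417092: f=1.875536 → y ← 2.417092 + 0.25·1.875536 = 2.885976
y(1.25) ≈ 2.8860

2.8860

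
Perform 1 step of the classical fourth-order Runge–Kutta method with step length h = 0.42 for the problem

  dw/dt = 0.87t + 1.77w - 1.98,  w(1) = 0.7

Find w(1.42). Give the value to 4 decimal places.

0.8795

RK4: k1 = f(t_n, w_n); k2 = f(t_n + h/2, w_n + (h/2)·k1); k3 = f(t_n + h/2, w_n + (h/2)·k2); k4 = f(t_n + h, w_n + h·k3); w_{n+1} = w_n + (h/6)·(k1 + 2k2 + 2k3 + k4).
t=1.000000, w=0.700000:
  k1 = f(1.000000, 0.700000) = 0.129000
  k2 = f(1.210000, 0.727090) = 0.359649
  k3 = f(1.210000, 0.775526) = 0.445382
  k4 = f(1.420000, 0.887060) = 0.825497
  w ← 0.700000 + (0.42/6)·(k1 + 2k2 + 2k3 + k4) = 0.879519
w(1.42) ≈ 0.8795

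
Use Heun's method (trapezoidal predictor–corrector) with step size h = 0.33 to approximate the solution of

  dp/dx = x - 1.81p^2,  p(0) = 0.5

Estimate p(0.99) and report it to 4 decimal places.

0.5962

Heun: k1 = f(x_n, p_n); k2 = f(x_n + h, p_n + h·k1); p_{n+1} = p_n + (h/2)·(k1 + k2).
x=0.000000, p=0.500000:
  k1 = f(0.000000, 0.500000) = -0.452500
  k2 = f(0.330000, 0.350675) = 0.107419
  p ← 0.500000 + (0.33/2)·(-0.452500 + 0.107419) = 0.443062
x=0.330000, p=0.443062:
  k1 = f(0.330000, 0.443062) = -0.025310
  k2 = f(0.660000, 0.434709) = 0.317960
  p ← 0.443062 + (0.33/2)·(-0.025310 + 0.317960) = 0.491349
x=0.660000, p=0.491349:
  k1 = f(0.660000, 0.491349) = 0.223023
  k2 = f(0.990000, 0.564947) = 0.412312
  p ← 0.491349 + (0.33/2)·(0.223023 + 0.412312) = 0.596179
p(0.99) ≈ 0.5962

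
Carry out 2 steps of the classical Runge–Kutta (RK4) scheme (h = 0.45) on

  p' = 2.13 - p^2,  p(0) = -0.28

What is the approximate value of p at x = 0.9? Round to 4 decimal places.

RK4: k1 = f(x_n, p_n); k2 = f(x_n + h/2, p_n + (h/2)·k1); k3 = f(x_n + h/2, p_n + (h/2)·k2); k4 = f(x_n + h, p_n + h·k3); p_{n+1} = p_n + (h/6)·(k1 + 2k2 + 2k3 + k4).
x=0.000000, p=-0.280000:
  k1 = f(0.000000, -0.280000) = 2.051600
  k2 = f(0.225000, 0.181610) = 2.097018
  k3 = f(0.225000, 0.191829) = 2.093202
  k4 = f(0.450000, 0.661941) = 1.691834
  p ← -0.280000 + (0.45/6)·(k1 + 2k2 + 2k3 + k4) = 0.629291
x=0.450000, p=0.629291:
  k1 = f(0.450000, 0.629291) = 1.733993
  k2 = f(0.675000, 1.019439) = 1.090744
  k3 = f(0.675000, 0.874708) = 1.364886
  k4 = f(0.900000, 1.243489) = 0.583735
  p ← 0.629291 + (0.45/6)·(k1 + 2k2 + 2k3 + k4) = 1.171465
p(0.9) ≈ 1.1715

1.1715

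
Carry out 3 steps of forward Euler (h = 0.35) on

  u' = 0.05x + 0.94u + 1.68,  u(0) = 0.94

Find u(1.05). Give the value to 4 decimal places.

Euler: u_{n+1} = u_n + h·f(x_n, u_n).
x=0.000000, u=0.940000: f=2.563600 → u ← 0.940000 + 0.35·2.563600 = 1.837260
x=0.350000, u=1.837260: f=3.424524 → u ← 1.837260 + 0.35·3.424524 = 3.035844
x=0.700000, u=3.035844: f=4.568693 → u ← 3.035844 + 0.35·4.568693 = 4.634886
u(1.05) ≈ 4.6349

4.6349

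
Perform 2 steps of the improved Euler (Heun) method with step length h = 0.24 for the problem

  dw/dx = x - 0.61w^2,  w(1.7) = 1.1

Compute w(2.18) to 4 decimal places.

1.5144

Heun: k1 = f(x_n, w_n); k2 = f(x_n + h, w_n + h·k1); w_{n+1} = w_n + (h/2)·(k1 + k2).
x=1.700000, w=1.100000:
  k1 = f(1.700000, 1.100000) = 0.961900
  k2 = f(1.940000, 1.330856) = 0.859582
  w ← 1.100000 + (0.24/2)·(0.961900 + 0.859582) = 1.318578
x=1.940000, w=1.318578:
  k1 = f(1.940000, 1.318578) = 0.879425
  k2 = f(2.180000, 1.529640) = 0.752723
  w ← 1.318578 + (0.24/2)·(0.879425 + 0.752723) = 1.514436
w(2.18) ≈ 1.5144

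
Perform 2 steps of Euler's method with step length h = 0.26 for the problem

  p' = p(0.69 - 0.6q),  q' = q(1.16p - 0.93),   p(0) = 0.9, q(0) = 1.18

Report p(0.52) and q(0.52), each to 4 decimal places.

0.8867, 1.2494

Euler on (p,q): p_{n+1} = p_n + h·p', q_{n+1} = q_n + h·q'.
0.000000: (0.900000, 1.180000); f=(-0.016200, 0.134520) → (0.895788, 1.214975)
0.260000: (0.895788, 1.214975); f=(-0.034922, 0.132571) → (0.886708, 1.249444)
(p(0.52), q(0.52)) ≈ (0.8867, 1.2494)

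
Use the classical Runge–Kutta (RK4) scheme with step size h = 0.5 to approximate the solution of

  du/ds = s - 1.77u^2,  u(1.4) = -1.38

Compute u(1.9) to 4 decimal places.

RK4: k1 = f(s_n, u_n); k2 = f(s_n + h/2, u_n + (h/2)·k1); k3 = f(s_n + h/2, u_n + (h/2)·k2); k4 = f(s_n + h, u_n + h·k3); u_{n+1} = u_n + (h/6)·(k1 + 2k2 + 2k3 + k4).
s=1.400000, u=-1.380000:
  k1 = f(1.400000, -1.380000) = -1.970788
  k2 = f(1.650000, -1.872697) = -4.557379
  k3 = f(1.650000, -2.519345) = -9.584364
  k4 = f(1.900000, -6.172182) = -65.529625
  u ← -1.380000 + (0.5/6)·(k1 + 2k2 + 2k3 + k4) = -9.361992
u(1.9) ≈ -9.3620

-9.3620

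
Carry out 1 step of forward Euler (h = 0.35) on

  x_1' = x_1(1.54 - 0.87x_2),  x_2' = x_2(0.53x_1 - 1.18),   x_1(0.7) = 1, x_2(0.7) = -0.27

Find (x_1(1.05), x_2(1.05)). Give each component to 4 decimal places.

1.6212, -0.2086

Euler on (x_1,x_2): x_1_{n+1} = x_1_n + h·x_1', x_2_{n+1} = x_2_n + h·x_2'.
0.700000: (1.000000, -0.270000); f=(1.774900, 0.175500) → (1.621215, -0.208575)
(x_1(1.05), x_2(1.05)) ≈ (1.6212, -0.2086)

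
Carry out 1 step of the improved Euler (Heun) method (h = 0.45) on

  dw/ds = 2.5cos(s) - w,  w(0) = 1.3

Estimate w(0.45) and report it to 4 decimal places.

1.6625

Heun: k1 = f(s_n, w_n); k2 = f(s_n + h, w_n + h·k1); w_{n+1} = w_n + (h/2)·(k1 + k2).
s=0.000000, w=1.300000:
  k1 = f(0.000000, 1.300000) = 1.200000
  k2 = f(0.450000, 1.840000) = 0.411118
  w ← 1.300000 + (0.45/2)·(1.200000 + 0.411118) = 1.662501
w(0.45) ≈ 1.6625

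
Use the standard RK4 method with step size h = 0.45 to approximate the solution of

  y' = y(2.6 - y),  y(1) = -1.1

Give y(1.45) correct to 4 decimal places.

-14.0770

RK4: k1 = f(t_n, y_n); k2 = f(t_n + h/2, y_n + (h/2)·k1); k3 = f(t_n + h/2, y_n + (h/2)·k2); k4 = f(t_n + h, y_n + h·k3); y_{n+1} = y_n + (h/6)·(k1 + 2k2 + 2k3 + k4).
t=1.000000, y=-1.100000:
  k1 = f(1.000000, -1.100000) = -4.070000
  k2 = f(1.225000, -2.015750) = -9.304198
  k3 = f(1.225000, -3.193445) = -18.501044
  k4 = f(1.450000, -9.425470) = -113.345703
  y ← -1.100000 + (0.45/6)·(k1 + 2k2 + 2k3 + k4) = -14.076964
y(1.45) ≈ -14.0770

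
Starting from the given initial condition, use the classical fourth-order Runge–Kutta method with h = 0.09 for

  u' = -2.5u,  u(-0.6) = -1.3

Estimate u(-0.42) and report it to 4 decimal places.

RK4: k1 = f(s_n, u_n); k2 = f(s_n + h/2, u_n + (h/2)·k1); k3 = f(s_n + h/2, u_n + (h/2)·k2); k4 = f(s_n + h, u_n + h·k3); u_{n+1} = u_n + (h/6)·(k1 + 2k2 + 2k3 + k4).
s=-0.600000, u=-1.300000:
  k1 = f(-0.600000, -1.300000) = 3.250000
  k2 = f(-0.555000, -1.153750) = 2.884375
  k3 = f(-0.555000, -1.170203) = 2.925508
  k4 = f(-0.510000, -1.036704) = 2.591761
  u ← -1.300000 + (0.09/6)·(k1 + 2k2 + 2k3 + k4) = -1.038077
s=-0.510000, u=-1.038077:
  k1 = f(-0.510000, -1.038077) = 2.595193
  k2 = f(-0.465000, -0.921293) = 2.303234
  k3 = f(-0.465000, -0.934432) = 2.336079
  k4 = f(-0.420000, -0.827830) = 2.069575
  u ← -1.038077 + (0.09/6)·(k1 + 2k2 + 2k3 + k4) = -0.828926
u(-0.42) ≈ -0.8289

-0.8289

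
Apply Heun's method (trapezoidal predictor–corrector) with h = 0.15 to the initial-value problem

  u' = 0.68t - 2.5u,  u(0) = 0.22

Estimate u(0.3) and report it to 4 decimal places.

0.1318

Heun: k1 = f(t_n, u_n); k2 = f(t_n + h, u_n + h·k1); u_{n+1} = u_n + (h/2)·(k1 + k2).
t=0.000000, u=0.220000:
  k1 = f(0.000000, 0.220000) = -0.550000
  k2 = f(0.150000, 0.137500) = -0.241750
  u ← 0.220000 + (0.15/2)·(-0.550000 + (-0.241750)) = 0.160619
t=0.150000, u=0.160619:
  k1 = f(0.150000, 0.160619) = -0.299547
  k2 = f(0.300000, 0.115687) = -0.085217
  u ← 0.160619 + (0.15/2)·(-0.299547 + (-0.085217)) = 0.131761
u(0.3) ≈ 0.1318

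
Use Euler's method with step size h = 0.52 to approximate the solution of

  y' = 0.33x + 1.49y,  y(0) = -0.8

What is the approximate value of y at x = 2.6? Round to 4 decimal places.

-12.1946

Euler: y_{n+1} = y_n + h·f(x_n, y_n).
x=0.000000, y=-0.800000: f=-1.192000 → y ← -0.800000 + 0.52·(-1.192000) = -1.419840
x=0.520000, y=-1.419840: f=-1.943962 → y ← -1.419840 + 0.52·(-1.943962) = -2.430700
x=1.040000, y=-2.430700: f=-3.278543 → y ← -2.430700 + 0.52·(-3.278543) = -4.135542
x=1.560000, y=-4.135542: f=-5.647158 → y ← -4.135542 + 0.52·(-5.647158) = -7.072065
x=2.080000, y=-7.072065: f=-9.850976 → y ← -7.072065 + 0.52·(-9.850976) = -12.194572
y(2.6) ≈ -12.1946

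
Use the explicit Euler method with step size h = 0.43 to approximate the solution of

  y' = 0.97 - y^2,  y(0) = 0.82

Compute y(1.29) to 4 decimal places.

Euler: y_{n+1} = y_n + h·f(x_n, y_n).
x=0.000000, y=0.820000: f=0.297600 → y ← 0.820000 + 0.43·0.297600 = 0.947968
x=0.430000, y=0.947968: f=0.071357 → y ← 0.947968 + 0.43·0.071357 = 0.978651
x=0.860000, y=0.978651: f=0.012241 → y ← 0.978651 + 0.43·0.012241 = 0.983915
y(1.29) ≈ 0.9839

0.9839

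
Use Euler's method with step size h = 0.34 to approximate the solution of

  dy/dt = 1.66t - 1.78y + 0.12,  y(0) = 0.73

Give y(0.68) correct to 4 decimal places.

0.3626

Euler: y_{n+1} = y_n + h·f(t_n, y_n).
t=0.000000, y=0.730000: f=-1.179400 → y ← 0.730000 + 0.34·(-1.179400) = 0.329004
t=0.340000, y=0.329004: f=0.098773 → y ← 0.329004 + 0.34·0.098773 = 0.362587
y(0.68) ≈ 0.3626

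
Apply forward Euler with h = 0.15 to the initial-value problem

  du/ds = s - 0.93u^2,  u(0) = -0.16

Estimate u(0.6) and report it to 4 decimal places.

Euler: u_{n+1} = u_n + h·f(s_n, u_n).
s=0.000000, u=-0.160000: f=-0.023808 → u ← -0.160000 + 0.15·(-0.023808) = -0.163571
s=0.150000, u=-0.163571: f=0.125117 → u ← -0.163571 + 0.15·0.125117 = -0.144804
s=0.300000, u=-0.144804: f=0.280500 → u ← -0.144804 + 0.15·0.280500 = -0.102729
s=0.450000, u=-0.102729: f=0.440186 → u ← -0.102729 + 0.15·0.440186 = -0.036701
u(0.6) ≈ -0.0367

-0.0367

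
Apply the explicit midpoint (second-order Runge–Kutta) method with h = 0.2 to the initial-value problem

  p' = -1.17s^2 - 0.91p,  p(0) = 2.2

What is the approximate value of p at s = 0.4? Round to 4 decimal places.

Midpoint: k1 = f(s_n, p_n); k2 = f(s_n + h/2, p_n + (h/2)·k1); p_{n+1} = p_n + h·k2.
s=0.000000, p=2.200000:
  k1 = f(0.000000, 2.200000) = -2.002000
  k2 = f(0.100000, 1.999800) = -1.831518
  p ← 2.200000 + 0.2·(-1.831518) = 1.833696
s=0.200000, p=1.833696:
  k1 = f(0.200000, 1.833696) = -1.715464
  k2 = f(0.300000, 1.662150) = -1.617857
  p ← 1.833696 + 0.2·(-1.617857) = 1.510125
p(0.4) ≈ 1.5101

1.5101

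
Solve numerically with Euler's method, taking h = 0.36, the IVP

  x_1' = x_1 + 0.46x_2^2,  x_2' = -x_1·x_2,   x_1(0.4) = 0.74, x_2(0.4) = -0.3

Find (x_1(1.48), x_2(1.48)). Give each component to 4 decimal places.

1.9031, -0.0692

Euler on (x_1,x_2): x_1_{n+1} = x_1_n + h·x_1', x_2_{n+1} = x_2_n + h·x_2'.
0.400000: (0.740000, -0.300000); f=(0.781400, 0.222000) → (1.021304, -0.220080)
0.760000: (1.021304, -0.220080); f=(1.043584, 0.224769) → (1.396994, -0.139163)
1.120000: (1.396994, -0.139163); f=(1.405903, 0.194410) → (1.903119, -0.069176)
(x_1(1.48), x_2(1.48)) ≈ (1.9031, -0.0692)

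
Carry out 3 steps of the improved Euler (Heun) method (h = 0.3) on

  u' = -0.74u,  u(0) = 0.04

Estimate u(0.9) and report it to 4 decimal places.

Heun: k1 = f(x_n, u_n); k2 = f(x_n + h, u_n + h·k1); u_{n+1} = u_n + (h/2)·(k1 + k2).
x=0.000000, u=0.040000:
  k1 = f(0.000000, 0.040000) = -0.029600
  k2 = f(0.300000, 0.031120) = -0.023029
  u ← 0.040000 + (0.3/2)·(-0.029600 + (-0.023029)) = 0.032106
x=0.300000, u=0.032106:
  k1 = f(0.300000, 0.032106) = -0.023758
  k2 = f(0.600000, 0.024978) = -0.018484
  u ← 0.032106 + (0.3/2)·(-0.023758 + (-0.018484)) = 0.025769
x=0.600000, u=0.025769:
  k1 = f(0.600000, 0.025769) = -0.019069
  k2 = f(0.900000, 0.020049) = -0.014836
  u ← 0.025769 + (0.3/2)·(-0.019069 + (-0.014836)) = 0.020684
u(0.9) ≈ 0.0207

0.0207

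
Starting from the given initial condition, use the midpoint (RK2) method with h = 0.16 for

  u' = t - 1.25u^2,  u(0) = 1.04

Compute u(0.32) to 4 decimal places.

0.7848

Midpoint: k1 = f(t_n, u_n); k2 = f(t_n + h/2, u_n + (h/2)·k1); u_{n+1} = u_n + h·k2.
t=0.000000, u=1.040000:
  k1 = f(0.000000, 1.040000) = -1.352000
  k2 = f(0.080000, 0.931840) = -1.005407
  u ← 1.040000 + 0.16·(-1.005407) = 0.879135
t=0.160000, u=0.879135:
  k1 = f(0.160000, 0.879135) = -0.806098
  k2 = f(0.240000, 0.814647) = -0.589562
  u ← 0.879135 + 0.16·(-0.589562) = 0.784805
u(0.32) ≈ 0.7848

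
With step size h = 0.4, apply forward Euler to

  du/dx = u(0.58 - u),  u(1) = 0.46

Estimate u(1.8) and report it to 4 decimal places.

0.5010

Euler: u_{n+1} = u_n + h·f(x_n, u_n).
x=1.000000, u=0.460000: f=0.055200 → u ← 0.460000 + 0.4·0.055200 = 0.482080
x=1.400000, u=0.482080: f=0.047205 → u ← 0.482080 + 0.4·0.047205 = 0.500962
u(1.8) ≈ 0.5010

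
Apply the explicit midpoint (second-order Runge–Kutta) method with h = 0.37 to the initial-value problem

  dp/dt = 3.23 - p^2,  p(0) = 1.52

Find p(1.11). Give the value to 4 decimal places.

Midpoint: k1 = f(t_n, p_n); k2 = f(t_n + h/2, p_n + (h/2)·k1); p_{n+1} = p_n + h·k2.
t=0.000000, p=1.520000:
  k1 = f(0.000000, 1.520000) = 0.919600
  k2 = f(0.185000, 1.690126) = 0.373474
  p ← 1.520000 + 0.37·0.373474 = 1.658185
t=0.370000, p=1.658185:
  k1 = f(0.370000, 1.658185) = 0.480421
  k2 = f(0.555000, 1.747063) = 0.177770
  p ← 1.658185 + 0.37·0.177770 = 1.723960
t=0.740000, p=1.723960:
  k1 = f(0.740000, 1.723960) = 0.257961
  k2 = f(0.925000, 1.771683) = 0.091139
  p ← 1.723960 + 0.37·0.091139 = 1.757682
p(1.11) ≈ 1.7577

1.7577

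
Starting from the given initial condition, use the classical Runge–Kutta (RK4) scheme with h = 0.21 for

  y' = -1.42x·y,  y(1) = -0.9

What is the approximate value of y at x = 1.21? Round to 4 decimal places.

RK4: k1 = f(x_n, y_n); k2 = f(x_n + h/2, y_n + (h/2)·k1); k3 = f(x_n + h/2, y_n + (h/2)·k2); k4 = f(x_n + h, y_n + h·k3); y_{n+1} = y_n + (h/6)·(k1 + 2k2 + 2k3 + k4).
x=1.000000, y=-0.900000:
  k1 = f(1.000000, -0.900000) = 1.278000
  k2 = f(1.105000, -0.765810) = 1.201632
  k3 = f(1.105000, -0.773829) = 1.214214
  k4 = f(1.210000, -0.645015) = 1.108265
  y ← -0.900000 + (0.21/6)·(k1 + 2k2 + 2k3 + k4) = -0.647371
y(1.21) ≈ -0.6474

-0.6474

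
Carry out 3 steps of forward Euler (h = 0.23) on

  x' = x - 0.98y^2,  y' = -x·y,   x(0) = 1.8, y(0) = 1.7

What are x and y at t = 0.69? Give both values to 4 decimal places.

1.9971, 0.3889

Euler on (x,y): x_{n+1} = x_n + h·x', y_{n+1} = y_n + h·y'.
0.000000: (1.800000, 1.700000); f=(-1.032200, -3.060000) → (1.562594, 0.996200)
0.230000: (1.562594, 0.996200); f=(0.590028, -1.556656) → (1.698300, 0.638169)
0.460000: (1.698300, 0.638169); f=(1.299186, -1.083803) → (1.997113, 0.388894)
(x(0.69), y(0.69)) ≈ (1.9971, 0.3889)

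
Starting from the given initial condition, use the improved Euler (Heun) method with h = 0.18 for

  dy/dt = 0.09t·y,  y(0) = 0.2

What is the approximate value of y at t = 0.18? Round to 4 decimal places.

0.2003

Heun: k1 = f(t_n, y_n); k2 = f(t_n + h, y_n + h·k1); y_{n+1} = y_n + (h/2)·(k1 + k2).
t=0.000000, y=0.200000:
  k1 = f(0.000000, 0.200000) = 0.000000
  k2 = f(0.180000, 0.200000) = 0.003240
  y ← 0.200000 + (0.18/2)·(0.000000 + 0.003240) = 0.200292
y(0.18) ≈ 0.2003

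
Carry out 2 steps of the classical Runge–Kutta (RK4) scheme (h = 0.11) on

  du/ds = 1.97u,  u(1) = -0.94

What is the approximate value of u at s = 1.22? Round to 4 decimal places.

RK4: k1 = f(s_n, u_n); k2 = f(s_n + h/2, u_n + (h/2)·k1); k3 = f(s_n + h/2, u_n + (h/2)·k2); k4 = f(s_n + h, u_n + h·k3); u_{n+1} = u_n + (h/6)·(k1 + 2k2 + 2k3 + k4).
s=1.000000, u=-0.940000:
  k1 = f(1.000000, -0.940000) = -1.851800
  k2 = f(1.055000, -1.041849) = -2.052443
  k3 = f(1.055000, -1.052884) = -2.074182
  k4 = f(1.110000, -1.168160) = -2.301275
  u ← -0.940000 + (0.11/6)·(k1 + 2k2 + 2k3 + k4) = -1.167449
s=1.110000, u=-1.167449:
  k1 = f(1.110000, -1.167449) = -2.299875
  k2 = f(1.165000, -1.293942) = -2.549067
  k3 = f(1.165000, -1.307648) = -2.576066
  k4 = f(1.220000, -1.450817) = -2.858109
  u ← -1.167449 + (0.11/6)·(k1 + 2k2 + 2k3 + k4) = -1.449934
u(1.22) ≈ -1.4499

-1.4499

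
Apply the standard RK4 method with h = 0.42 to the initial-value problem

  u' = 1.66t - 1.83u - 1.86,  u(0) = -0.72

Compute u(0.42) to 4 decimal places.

-0.7623

RK4: k1 = f(t_n, u_n); k2 = f(t_n + h/2, u_n + (h/2)·k1); k3 = f(t_n + h/2, u_n + (h/2)·k2); k4 = f(t_n + h, u_n + h·k3); u_{n+1} = u_n + (h/6)·(k1 + 2k2 + 2k3 + k4).
t=0.000000, u=-0.720000:
  k1 = f(0.000000, -0.720000) = -0.542400
  k2 = f(0.210000, -0.833904) = 0.014644
  k3 = f(0.210000, -0.716925) = -0.199428
  k4 = f(0.420000, -0.803760) = 0.308080
  u ← -0.720000 + (0.42/6)·(k1 + 2k2 + 2k3 + k4) = -0.762272
u(0.42) ≈ -0.7623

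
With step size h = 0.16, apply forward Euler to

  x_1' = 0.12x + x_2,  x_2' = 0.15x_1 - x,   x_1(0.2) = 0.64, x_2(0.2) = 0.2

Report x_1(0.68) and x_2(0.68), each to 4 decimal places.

0.7448, 0.0759

Euler on (x_1,x_2): x_1_{n+1} = x_1_n + h·x_1', x_2_{n+1} = x_2_n + h·x_2'.
0.200000: (0.640000, 0.200000); f=(0.224000, -0.104000) → (0.675840, 0.183360)
0.360000: (0.675840, 0.183360); f=(0.226560, -0.258624) → (0.712090, 0.141980)
0.520000: (0.712090, 0.141980); f=(0.204380, -0.413187) → (0.744790, 0.075870)
(x_1(0.68), x_2(0.68)) ≈ (0.7448, 0.0759)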